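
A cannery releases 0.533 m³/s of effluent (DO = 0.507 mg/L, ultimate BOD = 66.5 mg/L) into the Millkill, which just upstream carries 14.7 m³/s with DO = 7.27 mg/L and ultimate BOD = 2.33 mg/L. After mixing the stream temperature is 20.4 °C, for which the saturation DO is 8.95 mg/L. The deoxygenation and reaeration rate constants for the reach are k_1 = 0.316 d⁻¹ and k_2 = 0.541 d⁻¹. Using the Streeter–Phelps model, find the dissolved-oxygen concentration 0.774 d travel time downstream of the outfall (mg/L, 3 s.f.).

DO ≈ 6.88 mg/L

Mixed DO = (14.7×7.27 + 0.533×0.507)/(14.7+0.533) = 107.1/15.23 = 7.033 mg/L.
Mixed L₀ = (14.7×2.33 + 0.533×66.5)/(15.23) = 69.70/15.23 = 4.575 mg/L.
Initial deficit D₀ = C_s − DO₀ = 8.95 − 7.033 = 1.917 mg/L.
D(0.774) = [0.316×4.575/(0.541−0.316)](e^(−0.316×0.774) − e^(−0.541×0.774)) + 1.917 e^(−0.541×0.774)
= 6.426 × (0.7830 − 0.6579) + 1.917 × 0.6579 = 2.065 mg/L.
DO = 8.95 − 2.065 = 6.885 mg/L.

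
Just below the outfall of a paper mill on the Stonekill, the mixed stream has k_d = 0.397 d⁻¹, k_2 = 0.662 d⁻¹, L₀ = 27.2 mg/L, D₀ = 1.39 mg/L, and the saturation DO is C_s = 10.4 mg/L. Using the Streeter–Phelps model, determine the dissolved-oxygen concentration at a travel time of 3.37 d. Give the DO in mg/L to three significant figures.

DO ≈ 3.94 mg/L

k_d L₀/(k_2−k_d) = 0.397×27.2/(0.662−0.397) = 10.80/0.2650 = 40.75 mg/L.
e^(−k_d t) = e^(−0.397×3.370) = 0.2624; e^(−k_2 t) = e^(−0.662×3.370) = 0.1074.
D = 40.75 × (0.2624 − 0.1074) + 1.39 × 0.1074 = 6.315 + 0.1493 = 6.464 mg/L.
DO = C_s − D = 10.4 − 6.464 = 3.936 mg/L.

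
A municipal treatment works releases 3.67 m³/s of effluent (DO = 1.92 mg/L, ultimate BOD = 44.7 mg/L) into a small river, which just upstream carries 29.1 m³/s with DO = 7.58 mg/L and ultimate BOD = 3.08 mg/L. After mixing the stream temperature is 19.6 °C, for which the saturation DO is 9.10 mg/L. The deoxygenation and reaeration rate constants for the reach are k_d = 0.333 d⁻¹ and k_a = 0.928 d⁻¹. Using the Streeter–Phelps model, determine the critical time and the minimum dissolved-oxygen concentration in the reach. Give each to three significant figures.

Mixed DO = (29.1×7.58 + 3.67×1.92)/(29.1+3.67) = 227.6/32.77 = 6.946 mg/L.
Mixed L₀ = (29.1×3.08 + 3.67×44.7)/(32.77) = 253.7/32.77 = 7.741 mg/L.
Initial deficit D₀ = C_s − DO₀ = 9.10 − 6.946 = 2.154 mg/L.
t_c = (1/0.5950) ln[(0.928/0.333)(1 − 2.154×0.5950/(0.333×7.741))] = 1.681 × ln(1.401) = 0.5671 d.
D_c = (0.333/0.928) × 7.741 × e^(−0.333×0.5671) = 0.3588 × 7.741 × 0.8279 = 2.300 mg/L.
Minimum DO = 9.10 − 2.300 = 6.800 mg/L.

t_c ≈ 0.567 d; minimum DO ≈ 6.80 mg/L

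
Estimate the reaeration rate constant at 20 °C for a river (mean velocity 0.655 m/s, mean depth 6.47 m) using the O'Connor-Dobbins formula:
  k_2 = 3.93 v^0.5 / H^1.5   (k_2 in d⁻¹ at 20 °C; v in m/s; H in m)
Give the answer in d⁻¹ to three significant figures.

k_2 ≈ 0.193 d⁻¹

k_2 = 3.93 × 0.655^0.5 / 6.47^1.5 = 3.93 × 0.8093 / 16.46 = 0.1933 d⁻¹.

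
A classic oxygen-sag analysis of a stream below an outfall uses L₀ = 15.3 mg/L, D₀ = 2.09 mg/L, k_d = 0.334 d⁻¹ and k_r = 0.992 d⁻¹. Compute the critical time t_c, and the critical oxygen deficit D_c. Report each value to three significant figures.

t_c = [1/(k_r−k_d)] ln[(k_r/k_d)(1 − D₀(k_r−k_d)/(k_d L₀))]
= [1/(0.992−0.334)] ln[(0.992/0.334)(1 − 2.09×0.6580/(0.334×15.3))]
= (1/0.6580) ln[2.970 × 0.7309] = 1.520 × ln(2.171) = 1.520 × 0.7751 = 1.178 d.
D_c = (k_d/k_r) L₀ e^(−k_d t_c) = (0.334/0.992) × 15.3 × e^(−0.334×1.178) = 0.3367 × 15.3 × 0.6747 = 3.476 mg/L.

t_c ≈ 1.18 d; D_c ≈ 3.48 mg/L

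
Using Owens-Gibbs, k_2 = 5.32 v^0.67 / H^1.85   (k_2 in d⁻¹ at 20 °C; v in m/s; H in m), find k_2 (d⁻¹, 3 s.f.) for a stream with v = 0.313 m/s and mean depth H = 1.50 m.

k_2 ≈ 1.15 d⁻¹

k_2 = 5.32 × 0.313^0.67 / 1.50^1.85 = 5.32 × 0.4592 / 2.117 = 1.154 d⁻¹.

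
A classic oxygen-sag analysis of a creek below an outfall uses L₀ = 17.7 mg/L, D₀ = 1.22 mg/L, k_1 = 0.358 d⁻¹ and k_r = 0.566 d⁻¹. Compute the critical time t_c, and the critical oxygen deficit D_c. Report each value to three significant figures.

With k_r/k_1 = 1.581 and 1 − D₀(k_r−k_1)/(k_1 L₀) = 0.9600,
t_c = ln(1.581 × 0.9600) / (0.566 − 0.358) = ln(1.518) / 0.2080 = 0.4172/0.2080 = 2.006 d.
L(t_c) = L₀ e^(−k_1 t_c) = 17.7 × 0.4877 = 8.632 mg/L, and at the critical point k_r D_c = k_1 L, so D_c = (0.358/0.566) × 8.632 = 5.460 mg/L.

t_c ≈ 2.01 d; D_c ≈ 5.46 mg/L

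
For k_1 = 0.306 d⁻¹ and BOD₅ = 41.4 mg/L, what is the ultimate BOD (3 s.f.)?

L₀ ≈ 52.8 mg/L

BOD₅ = L₀(1 − e^(−5k_1)) ⇒ L₀ = BOD₅ / (1 − e^(−5×0.306))
= 41.4 / (1 − 0.2165) = 41.4 / 0.7835 = 52.84 mg/L.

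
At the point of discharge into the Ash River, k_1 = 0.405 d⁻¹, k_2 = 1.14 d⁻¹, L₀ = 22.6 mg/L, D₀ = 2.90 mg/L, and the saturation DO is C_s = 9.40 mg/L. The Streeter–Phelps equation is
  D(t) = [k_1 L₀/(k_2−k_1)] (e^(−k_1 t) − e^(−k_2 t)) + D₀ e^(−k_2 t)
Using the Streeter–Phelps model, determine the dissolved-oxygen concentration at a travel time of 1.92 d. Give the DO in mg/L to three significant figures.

k_1 L₀/(k_2−k_1) = 0.405×22.6/(1.14−0.405) = 9.153/0.7350 = 12.45 mg/L.
e^(−k_1 t) = e^(−0.405×1.920) = 0.4595; e^(−k_2 t) = e^(−1.14×1.920) = 0.1121.
D = 12.45 × (0.4595 − 0.1121) + 2.90 × 0.1121 = 4.327 + 0.3249 = 4.652 mg/L.
DO = C_s − D = 9.40 − 4.652 = 4.748 mg/L.

DO ≈ 4.75 mg/L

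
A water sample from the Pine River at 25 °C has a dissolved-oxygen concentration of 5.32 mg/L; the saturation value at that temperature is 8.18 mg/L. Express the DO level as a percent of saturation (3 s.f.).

65.0 % saturation

% saturation = C/C_s × 100 = 5.32/8.18 × 100 = 65.0 %.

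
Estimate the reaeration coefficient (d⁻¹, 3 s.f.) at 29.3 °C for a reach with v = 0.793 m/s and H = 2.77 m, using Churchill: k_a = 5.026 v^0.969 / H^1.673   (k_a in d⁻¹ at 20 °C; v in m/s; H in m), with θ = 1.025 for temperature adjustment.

k_a ≈ 0.919 d⁻¹

k_a(20) = 5.026 × 0.793^0.969 / 2.77^1.673 = 5.026 × 0.7987 / 5.499 = 0.7300 d⁻¹.
k_a(29.3) = 0.7300 × 1.025^(29.3−20) = 0.7300 × 1.258 = 0.9185 d⁻¹.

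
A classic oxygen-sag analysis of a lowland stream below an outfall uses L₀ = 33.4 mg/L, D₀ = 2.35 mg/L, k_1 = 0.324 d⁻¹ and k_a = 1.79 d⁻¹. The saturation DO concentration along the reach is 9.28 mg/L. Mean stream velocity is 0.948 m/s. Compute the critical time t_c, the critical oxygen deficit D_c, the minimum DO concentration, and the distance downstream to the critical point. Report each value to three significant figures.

t_c ≈ 0.904 d; D_c ≈ 4.51 mg/L; min DO ≈ 4.77 mg/L; x_c ≈ 74.1 km

At the critical point dD/dt = 0, so k_1 L₀ e^(−k_1 t) = k_a D. Substituting D(t) from the Streeter–Phelps equation and solving for t gives
t_c = ln[(k_a/k_1)(1 − D₀(k_a−k_1)/(k_1 L₀))] / (k_a−k_1).
Here k_a−k_1 = 1.466 d⁻¹ and 1 − D₀(k_a−k_1)/(k_1 L₀) = 1 − 2.35×1.466/(0.324×33.4) = 0.6816, so
t_c = ln(5.525 × 0.6816) / 1.466 = 1.326 / 1.466 = 0.9045 d.
L(t_c) = L₀ e^(−k_1 t_c) = 33.4 × 0.7460 = 24.92 mg/L, and at the critical point k_a D_c = k_1 L, so D_c = (0.324/1.79) × 24.92 = 4.510 mg/L.
Minimum DO = C_s − D_c = 9.28 − 4.510 = 4.770 mg/L.
x_c = v t_c = 0.948 m/s × 0.9045 d × 86400 s/d = 74080 m ≈ 74.1 km.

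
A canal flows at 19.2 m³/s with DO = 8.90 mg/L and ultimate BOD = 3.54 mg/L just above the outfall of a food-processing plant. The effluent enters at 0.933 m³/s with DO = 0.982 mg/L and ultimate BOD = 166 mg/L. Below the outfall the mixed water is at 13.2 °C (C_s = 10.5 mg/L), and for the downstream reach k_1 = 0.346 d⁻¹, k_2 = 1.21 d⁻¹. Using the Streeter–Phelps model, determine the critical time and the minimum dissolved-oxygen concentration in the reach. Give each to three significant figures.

Mixed DO = (19.2×8.90 + 0.933×0.982)/(19.2+0.933) = 171.8/20.13 = 8.533 mg/L.
Mixed L₀ = (19.2×3.54 + 0.933×166)/(20.13) = 222.8/20.13 = 11.07 mg/L.
Initial deficit D₀ = C_s − DO₀ = 10.5 − 8.533 = 1.967 mg/L.
t_c = (1/0.8640) ln[(1.21/0.346)(1 − 1.967×0.8640/(0.346×11.07))] = 1.157 × ln(1.945) = 0.7702 d.
D_c = (0.346/1.21) × 11.07 × e^(−0.346×0.7702) = 0.2860 × 11.07 × 0.7661 = 2.425 mg/L.
Minimum DO = 10.5 − 2.425 = 8.075 mg/L.

t_c ≈ 0.770 d; minimum DO ≈ 8.08 mg/L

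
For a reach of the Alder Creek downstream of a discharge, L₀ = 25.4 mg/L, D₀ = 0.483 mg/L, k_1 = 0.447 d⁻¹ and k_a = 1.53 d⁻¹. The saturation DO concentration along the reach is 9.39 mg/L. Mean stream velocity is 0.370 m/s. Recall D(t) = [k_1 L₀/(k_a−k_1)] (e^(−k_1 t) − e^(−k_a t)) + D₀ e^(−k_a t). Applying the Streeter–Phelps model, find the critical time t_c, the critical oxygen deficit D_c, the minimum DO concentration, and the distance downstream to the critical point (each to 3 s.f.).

t_c = [1/(k_a−k_1)] ln[(k_a/k_1)(1 − D₀(k_a−k_1)/(k_1 L₀))]
= [1/(1.53−0.447)] ln[(1.53/0.447)(1 − 0.483×1.083/(0.447×25.4))]
= (1/1.083) ln[3.423 × 0.9539] = 0.9234 × ln(3.265) = 0.9234 × 1.183 = 1.093 d.
D_c = (k_1/k_a) L₀ e^(−k_1 t_c) = (0.447/1.53) × 25.4 × e^(−0.447×1.093) = 0.2922 × 25.4 × 0.6136 = 4.553 mg/L.
Minimum DO = C_s − D_c = 9.39 − 4.553 = 4.837 mg/L.
x_c = v t_c = 0.370 m/s × 1.093 d × 86400 s/d = 34930 m ≈ 34.9 km.

t_c ≈ 1.09 d; D_c ≈ 4.55 mg/L; min DO ≈ 4.84 mg/L; x_c ≈ 34.9 km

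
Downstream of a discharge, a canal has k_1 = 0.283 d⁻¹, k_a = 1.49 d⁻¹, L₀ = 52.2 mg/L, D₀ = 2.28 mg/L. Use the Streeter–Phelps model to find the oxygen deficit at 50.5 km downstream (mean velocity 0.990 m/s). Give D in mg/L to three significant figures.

D ≈ 6.22 mg/L

Travel time t = x/v = 50.5 km / (0.990 m/s) = 50500 m / 0.990 m/s = 51010 s = 0.5904 d.
k_1 L₀/(k_a−k_1) = 0.283×52.2/(1.49−0.283) = 14.77/1.207 = 12.24 mg/L.
e^(−k_1 t) = e^(−0.283×0.5904) = 0.8461; e^(−k_a t) = e^(−1.49×0.5904) = 0.4149.
D = 12.24 × (0.8461 − 0.4149) + 2.28 × 0.4149 = 5.278 + 0.9460 = 6.224 mg/L.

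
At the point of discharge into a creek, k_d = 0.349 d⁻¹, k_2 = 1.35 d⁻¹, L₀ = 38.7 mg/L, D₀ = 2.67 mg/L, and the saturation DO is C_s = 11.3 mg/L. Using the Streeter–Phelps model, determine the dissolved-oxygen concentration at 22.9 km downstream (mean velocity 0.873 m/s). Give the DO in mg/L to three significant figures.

Travel time t = x/v = 22.9 km / (0.873 m/s) = 22900 m / 0.873 m/s = 26230 s = 0.3036 d.
k_d L₀/(k_2−k_d) = 0.349×38.7/(1.35−0.349) = 13.51/1.001 = 13.49 mg/L.
e^(−k_d t) = e^(−0.349×0.3036) = 0.8995; e^(−k_2 t) = e^(−1.35×0.3036) = 0.6637.
D = 13.49 × (0.8995 − 0.6637) + 2.67 × 0.6637 = 3.181 + 1.772 = 4.953 mg/L.
DO = C_s − D = 11.3 − 4.953 = 6.347 mg/L.

DO ≈ 6.35 mg/L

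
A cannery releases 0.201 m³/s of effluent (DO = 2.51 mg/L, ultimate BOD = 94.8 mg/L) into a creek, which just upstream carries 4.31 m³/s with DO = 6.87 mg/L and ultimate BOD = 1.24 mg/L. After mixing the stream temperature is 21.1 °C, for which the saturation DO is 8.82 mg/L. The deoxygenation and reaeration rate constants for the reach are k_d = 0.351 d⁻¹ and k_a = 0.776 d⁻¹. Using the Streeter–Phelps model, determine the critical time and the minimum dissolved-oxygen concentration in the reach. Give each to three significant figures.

t_c ≈ 0.328 d; minimum DO ≈ 6.64 mg/L

Mixed DO = (4.31×6.87 + 0.201×2.51)/(4.31+0.201) = 30.11/4.511 = 6.676 mg/L.
Mixed L₀ = (4.31×1.24 + 0.201×94.8)/(4.511) = 24.40/4.511 = 5.409 mg/L.
Initial deficit D₀ = C_s − DO₀ = 8.82 − 6.676 = 2.144 mg/L.
t_c = (1/0.4250) ln[(0.776/0.351)(1 − 2.144×0.4250/(0.351×5.409))] = 2.353 × ln(1.150) = 0.3280 d.
D_c = (0.351/0.776) × 5.409 × e^(−0.351×0.3280) = 0.4523 × 5.409 × 0.8913 = 2.180 mg/L.
Minimum DO = 8.82 − 2.180 = 6.640 mg/L.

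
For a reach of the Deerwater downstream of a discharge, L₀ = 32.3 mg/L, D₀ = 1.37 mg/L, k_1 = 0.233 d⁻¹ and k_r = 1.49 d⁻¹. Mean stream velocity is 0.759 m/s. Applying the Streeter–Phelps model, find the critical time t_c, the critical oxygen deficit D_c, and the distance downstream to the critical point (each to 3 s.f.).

At the critical point dD/dt = 0, so k_1 L₀ e^(−k_1 t) = k_r D. Substituting D(t) from the Streeter–Phelps equation and solving for t gives
t_c = ln[(k_r/k_1)(1 − D₀(k_r−k_1)/(k_1 L₀))] / (k_r−k_1).
Here k_r−k_1 = 1.257 d⁻¹ and 1 − D₀(k_r−k_1)/(k_1 L₀) = 1 − 1.37×1.257/(0.233×32.3) = 0.7712, so
t_c = ln(6.395 × 0.7712) / 1.257 = 1.596 / 1.257 = 1.269 d.
D_c = (k_1/k_r) L₀ e^(−k_1 t_c) = (0.233/1.49) × 32.3 × e^(−0.233×1.269) = 0.1564 × 32.3 × 0.7440 = 3.758 mg/L.
x_c = v t_c = 0.759 m/s × 1.269 d × 86400 s/d = 83250 m ≈ 83.2 km.

t_c ≈ 1.27 d; D_c ≈ 3.76 mg/L; x_c ≈ 83.2 km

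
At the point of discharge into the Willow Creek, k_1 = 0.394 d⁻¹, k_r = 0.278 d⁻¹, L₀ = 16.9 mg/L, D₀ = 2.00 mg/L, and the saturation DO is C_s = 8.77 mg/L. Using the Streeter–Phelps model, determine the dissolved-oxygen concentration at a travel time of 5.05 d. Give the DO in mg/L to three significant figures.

DO ≈ 2.03 mg/L

k_1 L₀/(k_r−k_1) = 0.394×16.9/(0.278−0.394) = 6.659/-0.1160 = -57.40 mg/L.
e^(−k_1 t) = e^(−0.394×5.050) = 0.1367; e^(−k_r t) = e^(−0.278×5.050) = 0.2456.
D = -57.40 × (0.1367 − 0.2456) + 2.00 × 0.2456 = 6.251 + 0.4913 = 6.742 mg/L.
DO = C_s − D = 8.77 − 6.742 = 2.028 mg/L.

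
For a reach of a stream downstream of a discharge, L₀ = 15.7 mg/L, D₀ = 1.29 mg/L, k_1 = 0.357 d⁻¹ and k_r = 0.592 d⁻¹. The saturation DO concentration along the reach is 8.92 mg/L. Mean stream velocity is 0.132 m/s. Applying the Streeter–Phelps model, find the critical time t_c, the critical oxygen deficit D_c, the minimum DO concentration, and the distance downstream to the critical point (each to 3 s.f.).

t_c ≈ 1.92 d; D_c ≈ 4.78 mg/L; min DO ≈ 4.14 mg/L; x_c ≈ 21.8 km

With k_r/k_1 = 1.658 and 1 − D₀(k_r−k_1)/(k_1 L₀) = 0.9459,
t_c = ln(1.658 × 0.9459) / (0.592 − 0.357) = ln(1.569) / 0.2350 = 0.4502/0.2350 = 1.916 d.
D_c = (k_1/k_r) L₀ e^(−k_1 t_c) = (0.357/0.592) × 15.7 × e^(−0.357×1.916) = 0.6030 × 15.7 × 0.5047 = 4.778 mg/L.
Minimum DO = C_s − D_c = 8.92 − 4.778 = 4.142 mg/L.
x_c = v t_c = 0.132 m/s × 1.916 d × 86400 s/d = 21850 m ≈ 21.8 km.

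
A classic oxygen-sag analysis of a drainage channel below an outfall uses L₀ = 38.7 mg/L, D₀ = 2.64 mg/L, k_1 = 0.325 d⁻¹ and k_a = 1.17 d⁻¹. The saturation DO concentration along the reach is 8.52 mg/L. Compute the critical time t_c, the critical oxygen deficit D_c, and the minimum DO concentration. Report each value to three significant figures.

t_c ≈ 1.28 d; D_c ≈ 7.08 mg/L; min DO ≈ 1.44 mg/L

With k_a/k_1 = 3.600 and 1 − D₀(k_a−k_1)/(k_1 L₀) = 0.8226,
t_c = ln(3.600 × 0.8226) / (1.17 − 0.325) = ln(2.961) / 0.8450 = 1.086/0.8450 = 1.285 d.
D_c = (k_1/k_a) L₀ e^(−k_1 t_c) = (0.325/1.17) × 38.7 × e^(−0.325×1.285) = 0.2778 × 38.7 × 0.6586 = 7.080 mg/L.
Minimum DO = C_s − D_c = 8.52 − 7.080 = 1.440 mg/L.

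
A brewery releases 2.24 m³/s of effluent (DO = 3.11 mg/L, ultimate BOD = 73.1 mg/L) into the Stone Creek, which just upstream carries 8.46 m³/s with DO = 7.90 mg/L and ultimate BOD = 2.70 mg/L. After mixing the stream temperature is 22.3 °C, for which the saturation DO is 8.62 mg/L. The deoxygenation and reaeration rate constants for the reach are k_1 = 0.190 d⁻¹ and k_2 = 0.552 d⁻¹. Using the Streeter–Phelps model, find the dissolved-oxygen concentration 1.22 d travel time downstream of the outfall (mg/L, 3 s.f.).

DO ≈ 5.15 mg/L

Mixed DO = (8.46×7.90 + 2.24×3.11)/(8.46+2.24) = 73.80/10.70 = 6.897 mg/L.
Mixed L₀ = (8.46×2.70 + 2.24×73.1)/(10.70) = 186.6/10.70 = 17.44 mg/L.
Initial deficit D₀ = C_s − DO₀ = 8.62 − 6.897 = 1.723 mg/L.
D(1.22) = [0.190×17.44/(0.552−0.190)](e^(−0.190×1.22) − e^(−0.552×1.22)) + 1.723 e^(−0.552×1.22)
= 9.153 × (0.7931 − 0.5100) + 1.723 × 0.5100 = 3.470 mg/L.
DO = 8.62 − 3.470 = 5.150 mg/L.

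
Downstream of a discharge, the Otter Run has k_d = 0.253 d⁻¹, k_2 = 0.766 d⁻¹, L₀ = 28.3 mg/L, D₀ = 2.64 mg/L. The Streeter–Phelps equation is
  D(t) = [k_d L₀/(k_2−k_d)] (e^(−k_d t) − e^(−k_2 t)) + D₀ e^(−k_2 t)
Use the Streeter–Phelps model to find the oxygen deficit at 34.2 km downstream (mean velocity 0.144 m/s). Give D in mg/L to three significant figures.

D ≈ 5.58 mg/L

Travel time t = x/v = 34.2 km / (0.144 m/s) = 34200 m / 0.144 m/s = 237500 s = 2.749 d.
k_d L₀/(k_2−k_d) = 0.253×28.3/(0.766−0.253) = 7.160/0.5130 = 13.96 mg/L.
e^(−k_d t) = e^(−0.253×2.749) = 0.4988; e^(−k_2 t) = e^(−0.766×2.749) = 0.1218.
D = 13.96 × (0.4988 − 0.1218) + 2.64 × 0.1218 = 5.263 + 0.3215 = 5.584 mg/L.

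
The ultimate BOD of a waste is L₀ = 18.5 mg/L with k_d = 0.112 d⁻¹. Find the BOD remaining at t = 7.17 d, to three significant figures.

L ≈ 8.29 mg/L

L_t = L₀ e^(−k_d t) = 18.5 × e^(−0.112×7.17) = 18.5 × 0.4480 = 8.287 mg/L.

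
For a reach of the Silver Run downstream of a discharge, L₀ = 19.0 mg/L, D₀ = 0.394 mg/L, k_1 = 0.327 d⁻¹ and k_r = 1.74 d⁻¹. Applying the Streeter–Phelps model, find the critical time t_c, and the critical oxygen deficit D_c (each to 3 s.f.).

At the critical point dD/dt = 0, so k_1 L₀ e^(−k_1 t) = k_r D. Substituting D(t) from the Streeter–Phelps equation and solving for t gives
t_c = ln[(k_r/k_1)(1 − D₀(k_r−k_1)/(k_1 L₀))] / (k_r−k_1).
Here k_r−k_1 = 1.413 d⁻¹ and 1 − D₀(k_r−k_1)/(k_1 L₀) = 1 − 0.394×1.413/(0.327×19.0) = 0.9104, so
t_c = ln(5.321 × 0.9104) / 1.413 = 1.578 / 1.413 = 1.117 d.
D_c = (k_1/k_r) L₀ e^(−k_1 t_c) = (0.327/1.74) × 19.0 × e^(−0.327×1.117) = 0.1879 × 19.0 × 0.6941 = 2.478 mg/L.

t_c ≈ 1.12 d; D_c ≈ 2.48 mg/L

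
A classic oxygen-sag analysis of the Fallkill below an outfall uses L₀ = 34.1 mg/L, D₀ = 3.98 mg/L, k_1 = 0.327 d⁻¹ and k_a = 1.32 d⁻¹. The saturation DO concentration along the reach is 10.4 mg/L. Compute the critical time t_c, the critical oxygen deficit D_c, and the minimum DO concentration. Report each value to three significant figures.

t_c ≈ 0.965 d; D_c ≈ 6.16 mg/L; min DO ≈ 4.24 mg/L

At the critical point dD/dt = 0, so k_1 L₀ e^(−k_1 t) = k_a D. Substituting D(t) from the Streeter–Phelps equation and solving for t gives
t_c = ln[(k_a/k_1)(1 − D₀(k_a−k_1)/(k_1 L₀))] / (k_a−k_1).
Here k_a−k_1 = 0.9930 d⁻¹ and 1 − D₀(k_a−k_1)/(k_1 L₀) = 1 − 3.98×0.9930/(0.327×34.1) = 0.6456, so
t_c = ln(4.037 × 0.6456) / 0.9930 = 0.9578 / 0.9930 = 0.9646 d.
D_c = (k_1/k_a) L₀ e^(−k_1 t_c) = (0.327/1.32) × 34.1 × e^(−0.327×0.9646) = 0.2477 × 34.1 × 0.7295 = 6.162 mg/L.
Minimum DO = C_s − D_c = 10.4 − 6.162 = 4.238 mg/L.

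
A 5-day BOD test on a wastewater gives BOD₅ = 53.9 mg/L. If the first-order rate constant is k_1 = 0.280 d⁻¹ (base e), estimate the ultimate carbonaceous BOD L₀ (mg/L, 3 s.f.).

L₀ ≈ 71.5 mg/L

BOD₅ = L₀(1 − e^(−5k_1)) ⇒ L₀ = BOD₅ / (1 − e^(−5×0.280))
= 53.9 / (1 − 0.2466) = 53.9 / 0.7534 = 71.54 mg/L.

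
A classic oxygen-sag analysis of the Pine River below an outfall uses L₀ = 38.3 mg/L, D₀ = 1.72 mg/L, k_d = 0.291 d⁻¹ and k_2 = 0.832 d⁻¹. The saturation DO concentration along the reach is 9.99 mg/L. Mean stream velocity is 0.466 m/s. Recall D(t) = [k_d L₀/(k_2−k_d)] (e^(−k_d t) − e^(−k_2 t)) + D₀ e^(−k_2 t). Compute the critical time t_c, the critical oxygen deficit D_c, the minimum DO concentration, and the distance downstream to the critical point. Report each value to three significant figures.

t_c ≈ 1.78 d; D_c ≈ 7.98 mg/L; min DO ≈ 2.01 mg/L; x_c ≈ 71.7 km

t_c = [1/(k_2−k_d)] ln[(k_2/k_d)(1 − D₀(k_2−k_d)/(k_d L₀))]
= [1/(0.832−0.291)] ln[(0.832/0.291)(1 − 1.72×0.5410/(0.291×38.3))]
= (1/0.5410) ln[2.859 × 0.9165] = 1.848 × ln(2.620) = 1.848 × 0.9633 = 1.781 d.
D_c = (k_d/k_2) L₀ e^(−k_d t_c) = (0.291/0.832) × 38.3 × e^(−0.291×1.781) = 0.3498 × 38.3 × 0.5956 = 7.979 mg/L.
Minimum DO = C_s − D_c = 9.99 − 7.979 = 2.011 mg/L.
x_c = v t_c = 0.466 m/s × 1.781 d × 86400 s/d = 71690 m ≈ 71.7 km.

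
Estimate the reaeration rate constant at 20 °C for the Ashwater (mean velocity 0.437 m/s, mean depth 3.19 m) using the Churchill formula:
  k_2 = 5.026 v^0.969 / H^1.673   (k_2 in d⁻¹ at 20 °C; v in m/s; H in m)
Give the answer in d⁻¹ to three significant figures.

k_2 = 5.026 × 0.437^0.969 / 3.19^1.673 = 5.026 × 0.4484 / 6.964 = 0.3236 d⁻¹.

k_2 ≈ 0.324 d⁻¹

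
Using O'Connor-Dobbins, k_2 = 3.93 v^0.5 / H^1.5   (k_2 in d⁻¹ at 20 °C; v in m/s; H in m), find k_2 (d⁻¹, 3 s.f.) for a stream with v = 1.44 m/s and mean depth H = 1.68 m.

k_2 = 3.93 × 1.44^0.5 / 1.68^1.5 = 3.93 × 1.200 / 2.178 = 2.166 d⁻¹.

k_2 ≈ 2.17 d⁻¹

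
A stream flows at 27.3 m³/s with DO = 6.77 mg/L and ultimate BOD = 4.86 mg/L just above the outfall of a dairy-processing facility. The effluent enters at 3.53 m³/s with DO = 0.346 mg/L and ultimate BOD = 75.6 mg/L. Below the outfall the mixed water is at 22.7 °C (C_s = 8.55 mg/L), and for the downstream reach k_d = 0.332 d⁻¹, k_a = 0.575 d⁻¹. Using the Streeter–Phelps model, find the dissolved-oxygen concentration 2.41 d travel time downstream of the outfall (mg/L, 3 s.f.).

Mixed DO = (27.3×6.77 + 3.53×0.346)/(27.3+3.53) = 186.0/30.83 = 6.034 mg/L.
Mixed L₀ = (27.3×4.86 + 3.53×75.6)/(30.83) = 399.5/30.83 = 12.96 mg/L.
Initial deficit D₀ = C_s − DO₀ = 8.55 − 6.034 = 2.516 mg/L.
D(2.41) = [0.332×12.96/(0.575−0.332)](e^(−0.332×2.41) − e^(−0.575×2.41)) + 2.516 e^(−0.575×2.41)
= 17.71 × (0.4493 − 0.2501) + 2.516 × 0.2501 = 4.155 mg/L.
DO = 8.55 − 4.155 = 4.395 mg/L.

DO ≈ 4.39 mg/L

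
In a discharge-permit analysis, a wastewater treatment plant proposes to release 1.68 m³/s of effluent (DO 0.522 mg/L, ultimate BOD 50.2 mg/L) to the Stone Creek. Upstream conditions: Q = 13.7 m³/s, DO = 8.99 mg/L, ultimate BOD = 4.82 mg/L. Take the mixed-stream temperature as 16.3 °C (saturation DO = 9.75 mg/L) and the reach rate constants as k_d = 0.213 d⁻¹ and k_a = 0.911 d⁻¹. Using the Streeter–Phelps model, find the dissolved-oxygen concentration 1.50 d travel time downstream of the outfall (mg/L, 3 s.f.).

DO ≈ 7.91 mg/L

Mixed DO = (13.7×8.99 + 1.68×0.522)/(13.7+1.68) = 124.0/15.38 = 8.065 mg/L.
Mixed L₀ = (13.7×4.82 + 1.68×50.2)/(15.38) = 150.4/15.38 = 9.777 mg/L.
Initial deficit D₀ = C_s − DO₀ = 9.75 − 8.065 = 1.685 mg/L.
D(1.50) = [0.213×9.777/(0.911−0.213)](e^(−0.213×1.50) − e^(−0.911×1.50)) + 1.685 e^(−0.911×1.50)
= 2.984 × (0.7265 − 0.2550) + 1.685 × 0.2550 = 1.836 mg/L.
DO = 9.75 − 1.836 = 7.914 mg/L.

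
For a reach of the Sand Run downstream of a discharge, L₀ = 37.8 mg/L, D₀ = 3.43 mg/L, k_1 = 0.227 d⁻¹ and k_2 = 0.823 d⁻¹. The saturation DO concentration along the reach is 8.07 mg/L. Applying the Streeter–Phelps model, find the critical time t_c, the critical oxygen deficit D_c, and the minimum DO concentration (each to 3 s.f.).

With k_2/k_1 = 3.626 and 1 − D₀(k_2−k_1)/(k_1 L₀) = 0.7618,
t_c = ln(3.626 × 0.7618) / (0.823 − 0.227) = ln(2.762) / 0.5960 = 1.016/0.5960 = 1.704 d.
L(t_c) = L₀ e^(−k_1 t_c) = 37.8 × 0.6791 = 25.67 mg/L, and at the critical point k_2 D_c = k_1 L, so D_c = (0.227/0.823) × 25.67 = 7.081 mg/L.
Minimum DO = C_s − D_c = 8.07 − 7.081 = 0.9892 mg/L.

t_c ≈ 1.70 d; D_c ≈ 7.08 mg/L; min DO ≈ 0.989 mg/L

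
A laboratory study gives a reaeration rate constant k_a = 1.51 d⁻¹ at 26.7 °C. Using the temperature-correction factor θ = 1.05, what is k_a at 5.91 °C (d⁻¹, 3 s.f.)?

k_a ≈ 0.548 d⁻¹

k_a(T₂) = k_a(T₁) · θ^(T₂−T₁) = 1.51 × 1.05^(5.91−26.7)
= 1.51 × 1.05^-20.8 = 1.51 × 0.3626 = 0.5476 d⁻¹.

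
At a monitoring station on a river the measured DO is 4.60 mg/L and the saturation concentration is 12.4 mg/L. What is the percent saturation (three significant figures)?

37.1 % saturation

% saturation = C/C_s × 100 = 4.60/12.4 × 100 = 37.1 %.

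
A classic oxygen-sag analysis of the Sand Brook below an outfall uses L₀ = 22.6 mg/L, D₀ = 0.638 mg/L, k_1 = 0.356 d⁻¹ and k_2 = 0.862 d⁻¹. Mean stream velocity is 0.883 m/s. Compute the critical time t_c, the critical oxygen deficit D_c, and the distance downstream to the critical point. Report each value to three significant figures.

At the critical point dD/dt = 0, so k_1 L₀ e^(−k_1 t) = k_2 D. Substituting D(t) from the Streeter–Phelps equation and solving for t gives
t_c = ln[(k_2/k_1)(1 − D₀(k_2−k_1)/(k_1 L₀))] / (k_2−k_1).
Here k_2−k_1 = 0.5060 d⁻¹ and 1 − D₀(k_2−k_1)/(k_1 L₀) = 1 − 0.638×0.5060/(0.356×22.6) = 0.9599, so
t_c = ln(2.421 × 0.9599) / 0.5060 = 0.8434 / 0.5060 = 1.667 d.
D_c = (k_1/k_2) L₀ e^(−k_1 t_c) = (0.356/0.862) × 22.6 × e^(−0.356×1.667) = 0.4130 × 22.6 × 0.5525 = 5.157 mg/L.
x_c = v t_c = 0.883 m/s × 1.667 d × 86400 s/d = 127200 m ≈ 127 km.

t_c ≈ 1.67 d; D_c ≈ 5.16 mg/L; x_c ≈ 127 km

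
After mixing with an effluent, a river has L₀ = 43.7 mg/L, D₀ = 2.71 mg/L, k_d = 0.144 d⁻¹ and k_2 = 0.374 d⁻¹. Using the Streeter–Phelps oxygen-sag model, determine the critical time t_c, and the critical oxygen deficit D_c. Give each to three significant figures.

t_c ≈ 3.70 d; D_c ≈ 9.88 mg/L

At the critical point dD/dt = 0, so k_d L₀ e^(−k_d t) = k_2 D. Substituting D(t) from the Streeter–Phelps equation and solving for t gives
t_c = ln[(k_2/k_d)(1 − D₀(k_2−k_d)/(k_d L₀))] / (k_2−k_d).
Here k_2−k_d = 0.2300 d⁻¹ and 1 − D₀(k_2−k_d)/(k_d L₀) = 1 − 2.71×0.2300/(0.144×43.7) = 0.9010, so
t_c = ln(2.597 × 0.9010) / 0.2300 = 0.8501 / 0.2300 = 3.696 d.
D_c = (k_d/k_2) L₀ e^(−k_d t_c) = (0.144/0.374) × 43.7 × e^(−0.144×3.696) = 0.3850 × 43.7 × 0.5873 = 9.881 mg/L.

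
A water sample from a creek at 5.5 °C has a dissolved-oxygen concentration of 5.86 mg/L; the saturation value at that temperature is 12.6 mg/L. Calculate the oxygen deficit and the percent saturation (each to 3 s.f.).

D = C_s − C = 12.6 − 5.86 = 6.74 mg/L.
% saturation = 5.86/12.6 × 100 = 46.5 %.

D ≈ 6.74 mg/L; 46.5 % saturation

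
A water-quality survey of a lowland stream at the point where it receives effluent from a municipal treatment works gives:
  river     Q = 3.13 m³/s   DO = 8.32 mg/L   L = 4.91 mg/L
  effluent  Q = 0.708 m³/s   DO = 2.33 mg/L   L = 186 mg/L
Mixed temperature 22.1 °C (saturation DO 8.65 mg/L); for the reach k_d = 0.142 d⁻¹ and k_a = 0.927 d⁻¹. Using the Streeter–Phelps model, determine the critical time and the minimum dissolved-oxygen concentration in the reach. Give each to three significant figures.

Mixed DO = (3.13×8.32 + 0.708×2.33)/(3.13+0.708) = 27.69/3.838 = 7.215 mg/L.
Mixed L₀ = (3.13×4.91 + 0.708×186)/(3.838) = 147.1/3.838 = 38.32 mg/L.
Initial deficit D₀ = C_s − DO₀ = 8.65 − 7.215 = 1.435 mg/L.
t_c = (1/0.7850) ln[(0.927/0.142)(1 − 1.435×0.7850/(0.142×38.32))] = 1.274 × ln(5.177) = 2.094 d.
D_c = (0.142/0.927) × 38.32 × e^(−0.142×2.094) = 0.1532 × 38.32 × 0.7427 = 4.359 mg/L.
Minimum DO = 8.65 − 4.359 = 4.291 mg/L.

t_c ≈ 2.09 d; minimum DO ≈ 4.29 mg/L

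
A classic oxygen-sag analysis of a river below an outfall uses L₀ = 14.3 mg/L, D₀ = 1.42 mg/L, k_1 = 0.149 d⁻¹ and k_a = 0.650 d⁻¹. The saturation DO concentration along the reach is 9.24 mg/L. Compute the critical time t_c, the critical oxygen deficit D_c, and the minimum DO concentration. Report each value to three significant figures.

With k_a/k_1 = 4.362 and 1 − D₀(k_a−k_1)/(k_1 L₀) = 0.6661,
t_c = ln(4.362 × 0.6661) / (0.650 − 0.149) = ln(2.906) / 0.5010 = 1.067/0.5010 = 2.129 d.
D_c = (k_1/k_a) L₀ e^(−k_1 t_c) = (0.149/0.650) × 14.3 × e^(−0.149×2.129) = 0.2292 × 14.3 × 0.7281 = 2.387 mg/L.
Minimum DO = C_s − D_c = 9.24 − 2.387 = 6.853 mg/L.

t_c ≈ 2.13 d; D_c ≈ 2.39 mg/L; min DO ≈ 6.85 mg/L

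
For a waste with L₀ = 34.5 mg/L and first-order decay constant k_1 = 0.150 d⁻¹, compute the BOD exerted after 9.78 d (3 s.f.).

y_t = L₀(1 − e^(−k_1 t)) = 34.5 × (1 − e^(−0.150×9.78))
= 34.5 × (1 − 0.2306) = 34.5 × 0.7694 = 26.54 mg/L.

y ≈ 26.5 mg/L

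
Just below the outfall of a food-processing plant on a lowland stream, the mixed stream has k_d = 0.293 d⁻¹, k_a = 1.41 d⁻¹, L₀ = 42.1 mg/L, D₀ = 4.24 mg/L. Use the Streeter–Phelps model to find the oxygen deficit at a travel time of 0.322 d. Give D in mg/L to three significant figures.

D ≈ 5.73 mg/L

k_d L₀/(k_a−k_d) = 0.293×42.1/(1.41−0.293) = 12.34/1.117 = 11.04 mg/L.
e^(−k_d t) = e^(−0.293×0.3220) = 0.9100; e^(−k_a t) = e^(−1.41×0.3220) = 0.6351.
D = 11.04 × (0.9100 − 0.6351) + 4.24 × 0.6351 = 3.036 + 2.693 = 5.728 mg/L.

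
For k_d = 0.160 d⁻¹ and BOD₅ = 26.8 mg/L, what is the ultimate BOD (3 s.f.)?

BOD₅ = L₀(1 − e^(−5k_d)) ⇒ L₀ = BOD₅ / (1 − e^(−5×0.160))
= 26.8 / (1 − 0.4493) = 26.8 / 0.5507 = 48.67 mg/L.

L₀ ≈ 48.7 mg/L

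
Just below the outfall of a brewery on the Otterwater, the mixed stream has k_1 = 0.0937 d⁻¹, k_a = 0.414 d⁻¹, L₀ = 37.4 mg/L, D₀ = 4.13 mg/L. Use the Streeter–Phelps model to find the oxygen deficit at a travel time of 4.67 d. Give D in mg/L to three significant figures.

D ≈ 6.08 mg/L

k_1 L₀/(k_a−k_1) = 0.0937×37.4/(0.414−0.0937) = 3.504/0.3203 = 10.94 mg/L.
e^(−k_1 t) = e^(−0.0937×4.670) = 0.6456; e^(−k_a t) = e^(−0.414×4.670) = 0.1447.
D = 10.94 × (0.6456 − 0.1447) + 4.13 × 0.1447 = 5.481 + 0.5974 = 6.078 mg/L.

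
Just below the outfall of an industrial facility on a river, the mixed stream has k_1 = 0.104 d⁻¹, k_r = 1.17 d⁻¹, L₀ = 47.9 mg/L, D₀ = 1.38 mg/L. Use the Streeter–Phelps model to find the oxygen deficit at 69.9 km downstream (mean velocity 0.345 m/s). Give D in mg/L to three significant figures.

D ≈ 3.45 mg/L

Travel time t = x/v = 69.9 km / (0.345 m/s) = 69900 m / 0.345 m/s = 202600 s = 2.345 d.
k_1 L₀/(k_r−k_1) = 0.104×47.9/(1.17−0.104) = 4.982/1.066 = 4.673 mg/L.
e^(−k_1 t) = e^(−0.104×2.345) = 0.7836; e^(−k_r t) = e^(−1.17×2.345) = 0.06433.
D = 4.673 × (0.7836 − 0.06433) + 1.38 × 0.06433 = 3.361 + 0.08878 = 3.450 mg/L.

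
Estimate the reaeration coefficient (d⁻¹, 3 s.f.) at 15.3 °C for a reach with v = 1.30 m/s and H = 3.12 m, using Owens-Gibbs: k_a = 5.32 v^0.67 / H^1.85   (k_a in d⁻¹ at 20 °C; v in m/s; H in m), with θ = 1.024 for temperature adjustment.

k_a ≈ 0.691 d⁻¹

k_a(20) = 5.32 × 1.30^0.67 / 3.12^1.85 = 5.32 × 1.192 / 8.207 = 0.7728 d⁻¹.
k_a(15.3) = 0.7728 × 1.024^(15.3−20) = 0.7728 × 0.8945 = 0.6913 d⁻¹.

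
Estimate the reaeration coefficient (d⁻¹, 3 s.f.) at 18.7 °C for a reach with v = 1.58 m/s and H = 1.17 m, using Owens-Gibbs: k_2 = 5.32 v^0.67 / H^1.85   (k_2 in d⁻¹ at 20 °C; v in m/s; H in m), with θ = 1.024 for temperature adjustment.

k_2(20) = 5.32 × 1.58^0.67 / 1.17^1.85 = 5.32 × 1.359 / 1.337 = 5.406 d⁻¹.
k_2(18.7) = 5.406 × 1.024^(18.7−20) = 5.406 × 0.9696 = 5.242 d⁻¹.

k_2 ≈ 5.24 d⁻¹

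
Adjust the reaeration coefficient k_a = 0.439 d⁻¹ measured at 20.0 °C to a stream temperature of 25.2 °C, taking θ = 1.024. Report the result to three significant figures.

k_a ≈ 0.497 d⁻¹

k_a(T₂) = k_a(T₁) · θ^(T₂−T₁) = 0.439 × 1.024^(25.2−20.0)
= 0.439 × 1.024^5.20 = 0.439 × 1.131 = 0.4966 d⁻¹.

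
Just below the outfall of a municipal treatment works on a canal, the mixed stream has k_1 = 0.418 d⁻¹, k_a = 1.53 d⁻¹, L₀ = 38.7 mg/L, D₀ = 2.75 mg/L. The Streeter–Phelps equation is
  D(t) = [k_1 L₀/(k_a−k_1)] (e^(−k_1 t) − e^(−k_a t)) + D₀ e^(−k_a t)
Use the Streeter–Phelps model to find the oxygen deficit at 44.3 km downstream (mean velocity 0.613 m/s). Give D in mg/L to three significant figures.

D ≈ 6.97 mg/L

Travel time t = x/v = 44.3 km / (0.613 m/s) = 44300 m / 0.613 m/s = 72270 s = 0.8364 d.
k_1 L₀/(k_a−k_1) = 0.418×38.7/(1.53−0.418) = 16.18/1.112 = 14.55 mg/L.
e^(−k_1 t) = e^(−0.418×0.8364) = 0.7050; e^(−k_a t) = e^(−1.53×0.8364) = 0.2781.
D = 14.55 × (0.7050 − 0.2781) + 2.75 × 0.2781 = 6.209 + 0.7648 = 6.974 mg/L.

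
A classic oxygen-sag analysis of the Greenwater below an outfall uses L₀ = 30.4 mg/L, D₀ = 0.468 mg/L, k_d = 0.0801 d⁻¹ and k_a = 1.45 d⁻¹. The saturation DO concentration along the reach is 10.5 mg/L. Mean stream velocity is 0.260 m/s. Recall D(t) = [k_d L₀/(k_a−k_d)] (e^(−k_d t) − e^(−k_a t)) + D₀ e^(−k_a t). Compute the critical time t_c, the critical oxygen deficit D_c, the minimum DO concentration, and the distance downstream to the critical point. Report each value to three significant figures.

t_c ≈ 1.89 d; D_c ≈ 1.44 mg/L; min DO ≈ 9.06 mg/L; x_c ≈ 42.5 km

With k_a/k_d = 18.10 and 1 − D₀(k_a−k_d)/(k_d L₀) = 0.7367,
t_c = ln(18.10 × 0.7367) / (1.45 − 0.0801) = ln(13.34) / 1.370 = 2.590/1.370 = 1.891 d.
D_c = (k_d/k_a) L₀ e^(−k_d t_c) = (0.0801/1.45) × 30.4 × e^(−0.0801×1.891) = 0.05524 × 30.4 × 0.8594 = 1.443 mg/L.
Minimum DO = C_s − D_c = 10.5 − 1.443 = 9.057 mg/L.
x_c = v t_c = 0.260 m/s × 1.891 d × 86400 s/d = 42480 m ≈ 42.5 km.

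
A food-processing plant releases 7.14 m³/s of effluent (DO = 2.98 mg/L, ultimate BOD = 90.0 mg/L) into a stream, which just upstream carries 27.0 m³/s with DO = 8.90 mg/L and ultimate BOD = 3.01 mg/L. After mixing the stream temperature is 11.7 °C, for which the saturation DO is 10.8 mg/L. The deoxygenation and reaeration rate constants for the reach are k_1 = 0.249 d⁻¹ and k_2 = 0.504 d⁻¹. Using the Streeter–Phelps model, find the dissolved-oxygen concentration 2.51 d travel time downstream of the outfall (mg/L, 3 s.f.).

DO ≈ 4.68 mg/L

Mixed DO = (27.0×8.90 + 7.14×2.98)/(27.0+7.14) = 261.6/34.14 = 7.662 mg/L.
Mixed L₀ = (27.0×3.01 + 7.14×90.0)/(34.14) = 723.9/34.14 = 21.20 mg/L.
Initial deficit D₀ = C_s − DO₀ = 10.8 − 7.662 = 3.138 mg/L.
D(2.51) = [0.249×21.20/(0.504−0.249)](e^(−0.249×2.51) − e^(−0.504×2.51)) + 3.138 e^(−0.504×2.51)
= 20.70 × (0.5353 − 0.2822) + 3.138 × 0.2822 = 6.125 mg/L.
DO = 10.8 − 6.125 = 4.675 mg/L.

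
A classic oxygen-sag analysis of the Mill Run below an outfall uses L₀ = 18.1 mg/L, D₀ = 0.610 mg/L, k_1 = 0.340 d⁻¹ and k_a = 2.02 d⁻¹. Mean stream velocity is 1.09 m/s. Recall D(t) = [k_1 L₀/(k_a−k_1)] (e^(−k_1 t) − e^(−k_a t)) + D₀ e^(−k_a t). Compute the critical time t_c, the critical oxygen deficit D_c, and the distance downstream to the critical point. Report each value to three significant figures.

t_c ≈ 0.952 d; D_c ≈ 2.20 mg/L; x_c ≈ 89.7 km

t_c = [1/(k_a−k_1)] ln[(k_a/k_1)(1 − D₀(k_a−k_1)/(k_1 L₀))]
= [1/(2.02−0.340)] ln[(2.02/0.340)(1 − 0.610×1.680/(0.340×18.1))]
= (1/1.680) ln[5.941 × 0.8335] = 0.5952 × ln(4.952) = 0.5952 × 1.600 = 0.9522 d.
L(t_c) = L₀ e^(−k_1 t_c) = 18.1 × 0.7234 = 13.09 mg/L, and at the critical point k_a D_c = k_1 L, so D_c = (0.340/2.02) × 13.09 = 2.204 mg/L.
x_c = v t_c = 1.09 m/s × 0.9522 d × 86400 s/d = 89680 m ≈ 89.7 km.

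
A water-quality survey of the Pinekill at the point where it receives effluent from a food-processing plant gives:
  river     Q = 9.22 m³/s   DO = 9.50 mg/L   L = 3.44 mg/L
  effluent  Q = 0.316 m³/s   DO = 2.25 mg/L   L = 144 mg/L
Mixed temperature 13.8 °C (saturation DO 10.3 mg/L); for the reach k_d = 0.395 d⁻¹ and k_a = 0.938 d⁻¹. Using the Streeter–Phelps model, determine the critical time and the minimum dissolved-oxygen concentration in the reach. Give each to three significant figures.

Mixed DO = (9.22×9.50 + 0.316×2.25)/(9.22+0.316) = 88.30/9.536 = 9.260 mg/L.
Mixed L₀ = (9.22×3.44 + 0.316×144)/(9.536) = 77.22/9.536 = 8.098 mg/L.
Initial deficit D₀ = C_s − DO₀ = 10.3 − 9.260 = 1.040 mg/L.
t_c = (1/0.5430) ln[(0.938/0.395)(1 − 1.040×0.5430/(0.395×8.098))] = 1.842 × ln(1.955) = 1.235 d.
D_c = (0.395/0.938) × 8.098 × e^(−0.395×1.235) = 0.4211 × 8.098 × 0.6140 = 2.094 mg/L.
Minimum DO = 10.3 − 2.094 = 8.206 mg/L.

t_c ≈ 1.23 d; minimum DO ≈ 8.21 mg/L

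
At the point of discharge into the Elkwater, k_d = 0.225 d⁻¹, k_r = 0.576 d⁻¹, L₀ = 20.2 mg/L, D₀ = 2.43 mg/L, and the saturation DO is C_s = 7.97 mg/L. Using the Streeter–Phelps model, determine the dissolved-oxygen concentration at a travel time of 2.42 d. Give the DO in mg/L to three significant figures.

k_d L₀/(k_r−k_d) = 0.225×20.2/(0.576−0.225) = 4.545/0.3510 = 12.95 mg/L.
e^(−k_d t) = e^(−0.225×2.420) = 0.5801; e^(−k_r t) = e^(−0.576×2.420) = 0.2481.
D = 12.95 × (0.5801 − 0.2481) + 2.43 × 0.2481 = 4.299 + 0.6029 = 4.902 mg/L.
DO = C_s − D = 7.97 − 4.902 = 3.068 mg/L.

DO ≈ 3.07 mg/L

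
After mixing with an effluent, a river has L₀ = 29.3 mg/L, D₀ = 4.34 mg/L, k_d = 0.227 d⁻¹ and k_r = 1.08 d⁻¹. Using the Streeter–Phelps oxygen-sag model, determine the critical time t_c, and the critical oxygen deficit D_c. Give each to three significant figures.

t_c = [1/(k_r−k_d)] ln[(k_r/k_d)(1 − D₀(k_r−k_d)/(k_d L₀))]
= [1/(1.08−0.227)] ln[(1.08/0.227)(1 − 4.34×0.8530/(0.227×29.3))]
= (1/0.8530) ln[4.758 × 0.4434] = 1.172 × ln(2.110) = 1.172 × 0.7465 = 0.8751 d.
D_c = (k_d/k_r) L₀ e^(−k_d t_c) = (0.227/1.08) × 29.3 × e^(−0.227×0.8751) = 0.2102 × 29.3 × 0.8198 = 5.049 mg/L.

t_c ≈ 0.875 d; D_c ≈ 5.05 mg/L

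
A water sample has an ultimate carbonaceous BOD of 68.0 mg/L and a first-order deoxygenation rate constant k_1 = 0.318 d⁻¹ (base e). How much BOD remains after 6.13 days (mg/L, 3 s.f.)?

L ≈ 9.68 mg/L

L_t = L₀ e^(−k_1 t) = 68.0 × e^(−0.318×6.13) = 68.0 × 0.1424 = 9.681 mg/L.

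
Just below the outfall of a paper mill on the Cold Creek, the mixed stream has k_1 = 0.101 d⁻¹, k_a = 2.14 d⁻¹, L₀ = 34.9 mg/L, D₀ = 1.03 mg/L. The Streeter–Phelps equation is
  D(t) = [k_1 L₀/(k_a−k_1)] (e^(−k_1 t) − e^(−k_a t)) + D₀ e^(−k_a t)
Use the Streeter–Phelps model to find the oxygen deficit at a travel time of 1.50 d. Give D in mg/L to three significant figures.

k_1 L₀/(k_a−k_1) = 0.101×34.9/(2.14−0.101) = 3.525/2.039 = 1.729 mg/L.
e^(−k_1 t) = e^(−0.101×1.500) = 0.8594; e^(−k_a t) = e^(−2.14×1.500) = 0.04036.
D = 1.729 × (0.8594 − 0.04036) + 1.03 × 0.04036 = 1.416 + 0.04157 = 1.458 mg/L.

D ≈ 1.46 mg/L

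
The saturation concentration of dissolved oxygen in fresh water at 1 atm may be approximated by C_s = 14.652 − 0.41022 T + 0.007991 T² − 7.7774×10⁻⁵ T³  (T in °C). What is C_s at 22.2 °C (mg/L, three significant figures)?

C_s ≈ 8.63 mg/L

C_s = 14.652 − 0.41022×22.2 + 0.007991×22.2² − 7.7774×10⁻⁵×22.2³ = 8.632 mg/L.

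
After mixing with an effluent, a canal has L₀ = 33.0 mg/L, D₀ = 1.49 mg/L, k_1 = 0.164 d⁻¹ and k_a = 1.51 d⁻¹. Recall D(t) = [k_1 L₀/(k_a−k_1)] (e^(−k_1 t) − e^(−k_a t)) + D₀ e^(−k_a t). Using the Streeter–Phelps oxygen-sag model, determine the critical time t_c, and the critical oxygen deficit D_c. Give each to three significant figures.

At the critical point dD/dt = 0, so k_1 L₀ e^(−k_1 t) = k_a D. Substituting D(t) from the Streeter–Phelps equation and solving for t gives
t_c = ln[(k_a/k_1)(1 − D₀(k_a−k_1)/(k_1 L₀))] / (k_a−k_1).
Here k_a−k_1 = 1.346 d⁻¹ and 1 − D₀(k_a−k_1)/(k_1 L₀) = 1 − 1.49×1.346/(0.164×33.0) = 0.6294, so
t_c = ln(9.207 × 0.6294) / 1.346 = 1.757 / 1.346 = 1.305 d.
D_c = (k_1/k_a) L₀ e^(−k_1 t_c) = (0.164/1.51) × 33.0 × e^(−0.164×1.305) = 0.1086 × 33.0 × 0.8073 = 2.893 mg/L.

t_c ≈ 1.31 d; D_c ≈ 2.89 mg/L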